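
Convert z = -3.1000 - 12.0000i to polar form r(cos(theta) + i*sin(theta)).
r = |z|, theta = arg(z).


r = sqrt(9.61+144) = sqrt(153.61) = 12.3940
theta = atan2(-12, -3.1) = -104.4847 degrees

r = 12.3940, theta = -104.4847 degrees


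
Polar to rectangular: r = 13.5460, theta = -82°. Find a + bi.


a = 13.5460*cos(-82°) = 13.5460*0.13917 = 1.8852
b = 13.5460*sin(-82°) = 13.5460*(-0.99027) = -13.4142

1.8852 - 13.4142i


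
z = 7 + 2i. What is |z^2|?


|z| = sqrt(49+4) = sqrt(53) = 7.2801
|z^2| = |z|^2 = (sqrt(53))^2 = 53

|z^2| = 53


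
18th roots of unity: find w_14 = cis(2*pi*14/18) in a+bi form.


Angle = 360*14/18 = 280°
a = cos(280°) = 0.1736
b = sin(280°) = -0.9848

0.1736 - 0.9848i


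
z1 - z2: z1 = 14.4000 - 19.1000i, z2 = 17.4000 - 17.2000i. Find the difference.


Real: 14.4 - 17.4 = -3
Imag: -19.1 + 17.2 = -1.9

-3.0000 - 1.9000i


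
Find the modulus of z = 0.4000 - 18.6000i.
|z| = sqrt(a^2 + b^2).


|z| = sqrt(0.4^2 + (-18.6)^2) = sqrt(0.16 + 345.96) = sqrt(346.12) = 18.6043

|z| = 18.6043


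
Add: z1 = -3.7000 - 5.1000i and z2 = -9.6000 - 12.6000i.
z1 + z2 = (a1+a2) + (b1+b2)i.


Real: -3.7 - 9.6 = -13.3
Imag: -5.1 - 12.6 = -17.7

-13.3000 - 17.7000i


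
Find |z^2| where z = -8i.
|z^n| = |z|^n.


|z| = sqrt(0+64) = sqrt(64) = 8
|z^2| = |z|^2 = 8^2 = 64

|z^2| = 64


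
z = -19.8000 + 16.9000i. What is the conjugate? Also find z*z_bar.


z_bar = -19.8000 - 16.9000i
z*z_bar = (-19.8)^2 + 16.9^2 = 392.04 + 285.61 = 677.65

z_bar = -19.8000 - 16.9000i, z*z_bar = 677.65


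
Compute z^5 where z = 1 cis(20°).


r^5 = 1^5 = 1
n*theta = 5*20° = 100° = 100° (mod 360)
a = 1*cos(100°) = -0.1736
b = 1*sin(100°) = 0.9848

1 cis(100°) = -0.1736 + 0.9848i


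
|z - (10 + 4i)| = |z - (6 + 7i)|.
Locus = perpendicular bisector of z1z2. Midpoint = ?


Equal distances means the locus is the perpendicular bisector of z1 and z2.
Midpoint = ((10+6)/2, (4+7)/2) = (8.0000, 5.5000)

Perpendicular bisector through (8.0000, 5.5000)


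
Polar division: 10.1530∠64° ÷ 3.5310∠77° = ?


r = 10.1530 / 3.5310 = 2.8754
theta = 64° - 77° = -13° = 347° (mod 360)

2.8754 cis(347°)


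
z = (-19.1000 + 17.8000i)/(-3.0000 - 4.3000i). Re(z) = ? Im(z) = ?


Multiply by conjugate: (-19.1000 + 17.8000i)(-3.0000 + 4.3000i) / ((-3)^2 + (-4.3)^2)
Numerator real = -19.1*(-3) + 17.8*(-4.3) = -19.24
Numerator imag = 17.8*(-3) - (-19.1)*(-4.3) = -135.53
Denominator = 27.49
Re(z) = -19.24/27.49 = -0.6999
Im(z) = -135.53/27.49 = -4.9302

Re(z) = -0.6999, Im(z) = -4.9302


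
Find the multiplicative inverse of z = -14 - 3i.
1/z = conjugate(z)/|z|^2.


|z|^2 = 196+9 = 205
1/z = (-14 + 3i)/205

1/z = -0.0683 + 0.0146i


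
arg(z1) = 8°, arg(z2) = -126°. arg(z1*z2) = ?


arg(z1*z2) = 8° - 126° = -118°
Normalized to (-180°, 180°]: -118°

-118°


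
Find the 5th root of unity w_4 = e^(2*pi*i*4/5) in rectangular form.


Angle = 360*4/5 = 288°
a = cos(288°) = 0.3090
b = sin(288°) = -0.9511

0.3090 - 0.9511i


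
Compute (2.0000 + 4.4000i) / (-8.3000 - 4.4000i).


Conjugate of z2 = -8.3000 + 4.4000i
Numerator: (2.0000 + 4.4000i)(-8.3000 + 4.4000i) = -35.9600 - 27.7200i
Denominator: (-8.3)^2 + (-4.4)^2 = 88.25
Result = (-35.9600 - 27.7200i)/88.25

-0.4075 - 0.3141i


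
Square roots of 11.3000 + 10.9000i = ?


|z| = sqrt(127.69+118.81) = 15.7003
sqrt((|z|+a)/2) = sqrt((15.7003+11.3)/2) = sqrt(13.5002) = 3.6743
sqrt((|z|-a)/2) = sqrt((15.7003-11.3)/2) = sqrt(2.2002) = 1.4833

±(3.6743 + 1.4833i) i.e. 3.6743 + 1.4833i and -3.6743 - 1.4833i


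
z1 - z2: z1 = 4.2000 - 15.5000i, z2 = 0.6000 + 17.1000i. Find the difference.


Real: 4.2 - 0.6 = 3.6
Imag: -15.5 - 17.1 = -32.6

3.6000 - 32.6000i


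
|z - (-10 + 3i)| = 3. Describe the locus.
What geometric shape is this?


|z - z0| = r is a circle with center z0 and radius r.
Center = (-10, 3), radius = 3

Circle with center (-10, 3) and radius 3


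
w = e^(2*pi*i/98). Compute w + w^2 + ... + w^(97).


With w = e^(2*pi*i/98), all 98 of the 98th roots of unity w^0 = 1, w, ..., w^(97) sum to 0: 1 + w + ... + w^(97) = (1 - w^98)/(1 - w) = 0 since w^98 = 1, w ≠ 1.
Removing the root 1: w + w^2 + ... + w^(97) = 0 - 1 = -1

Sum = -1


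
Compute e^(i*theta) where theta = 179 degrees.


cos(179°) = -0.9998
sin(179°) = 0.0175

e^(i*179°) = -0.9998 + 0.0175i


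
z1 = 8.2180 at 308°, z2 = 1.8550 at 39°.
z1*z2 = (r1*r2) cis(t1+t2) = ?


r = 8.2180 * 1.8550 = 15.2444
theta = 308° + 39° = 347° = 347° (mod 360)

15.2444 cis(347°)


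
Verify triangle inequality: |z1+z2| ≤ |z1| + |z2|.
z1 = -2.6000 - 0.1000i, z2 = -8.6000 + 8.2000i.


|z1| = sqrt((-2.6)^2 + (-0.1)^2) = sqrt(6.77) = 2.6019
|z2| = sqrt((-8.6)^2 + 8.2^2) = sqrt(141.2) = 11.8828
z1+z2 = -11.2000 + 8.1000i
|z1+z2| = sqrt(191.05) = 13.8221
|z1|+|z2| = 2.6019 + 11.8828 = 14.4847

|z1+z2| = 13.8221 ≤ |z1|+|z2| = 14.4847 (verified)


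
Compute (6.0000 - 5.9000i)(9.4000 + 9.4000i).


Real = 6*9.4 - (-5.9)*9.4 = 56.4 - (-55.46) = 111.86
Imag = 6*9.4 + 9.4*(-5.9) = 56.4 - (55.46) = 0.94

111.8600 + 0.9400i


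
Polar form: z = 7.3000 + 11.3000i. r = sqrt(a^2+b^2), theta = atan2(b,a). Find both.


r = sqrt(53.29+127.69) = sqrt(180.98) = 13.4529
theta = atan2(11.3, 7.3) = 57.1368 degrees

r = 13.4529, theta = 57.1368 degrees


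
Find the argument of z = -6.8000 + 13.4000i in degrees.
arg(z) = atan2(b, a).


Re = -6.8, Im = 13.4
arg = atan2(13.4, -6.8) = 116.9061 degrees

arg(z) = 116.9061 degrees


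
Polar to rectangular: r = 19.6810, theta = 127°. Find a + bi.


a = 19.6810*cos(127°) = 19.6810*(-0.601815) = -11.8443
b = 19.6810*sin(127°) = 19.6810*0.7986355 = 15.7179

-11.8443 + 15.7179i


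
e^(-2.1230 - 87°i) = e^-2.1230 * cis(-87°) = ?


e^-2.1230 = 0.1197
cos(-87°) = 0.0523
sin(-87°) = -0.9986
Real = 0.1197*0.0523 = 0.0063
Imag = 0.1197*(-0.9986) = -0.1195

0.0063 - 0.1195i


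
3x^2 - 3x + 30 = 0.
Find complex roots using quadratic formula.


disc = (-3)^2 - 4*3*30 = 9 - 360 = -351
sqrt(|disc|) = sqrt(351) = 18.7350
Real part = 3/(2*3) = 0.5000
Imag part = 18.7350/(2*3) = 3.1225

0.5000 ± 3.1225i


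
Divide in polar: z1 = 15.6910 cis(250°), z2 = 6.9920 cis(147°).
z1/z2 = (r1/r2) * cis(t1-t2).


r = 15.6910 / 6.9920 = 2.2441
theta = 250° - 147° = 103° = 103° (mod 360)

2.2441 cis(103°)


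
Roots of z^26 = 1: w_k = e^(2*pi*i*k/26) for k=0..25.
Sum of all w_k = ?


The sum of all 26th roots of unity is 0.
Geometric series: (1 - w^26)/(1 - w) = (1-1)/(1-w) = 0 since w^26 = 1, w ≠ 1.
Alternatively: coefficient of z^25 in z^26 - 1 is 0.

0


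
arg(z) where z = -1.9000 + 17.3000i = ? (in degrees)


Re = -1.9, Im = 17.3
arg = atan2(17.3, -1.9) = 96.2675 degrees

arg(z) = 96.2675 degrees


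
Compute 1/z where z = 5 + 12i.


|z|^2 = 25+144 = 169
1/z = (5 - 12i)/169

1/z = 0.0296 - 0.0710i


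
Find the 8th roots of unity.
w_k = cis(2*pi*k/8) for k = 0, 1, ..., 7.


The 8th roots of unity are cis(360k/8°) for k=0..7
Angle step = 360/8 = 45°
Primitive root: cis(45°)
Primitive root = 0.7071 + 0.7071i

8 roots at angles: 0°, 45°, 90°, 135°, 180°, 225°, 270°, 315°


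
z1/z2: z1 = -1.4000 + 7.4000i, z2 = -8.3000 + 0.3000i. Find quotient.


Conjugate of z2 = -8.3000 - 0.3000i
Numerator: (-1.4000 + 7.4000i)(-8.3000 - 0.3000i) = 13.8400 - 61.0000i
Denominator: (-8.3)^2 + 0.3^2 = 68.98
Result = (13.8400 - 61.0000i)/68.98

0.2006 - 0.8843i


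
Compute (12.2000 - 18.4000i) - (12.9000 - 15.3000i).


Real: 12.2 - 12.9 = -0.7
Imag: -18.4 + 15.3 = -3.1

-0.7000 - 3.1000i


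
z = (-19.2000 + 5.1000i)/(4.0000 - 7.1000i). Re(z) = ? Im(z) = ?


Multiply by conjugate: (-19.2000 + 5.1000i)(4.0000 + 7.1000i) / (4^2 + (-7.1)^2)
Numerator real = -19.2*4 + 5.1*(-7.1) = -113.01
Numerator imag = 5.1*4 - (-19.2)*(-7.1) = -115.92
Denominator = 66.41
Re(z) = -113.01/66.41 = -1.7017
Im(z) = -115.92/66.41 = -1.7455

Re(z) = -1.7017, Im(z) = -1.7455


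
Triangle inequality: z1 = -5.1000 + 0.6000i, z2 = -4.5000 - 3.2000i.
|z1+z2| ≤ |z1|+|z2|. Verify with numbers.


|z1| = sqrt((-5.1)^2 + 0.6^2) = sqrt(26.37) = 5.1352
|z2| = sqrt((-4.5)^2 + (-3.2)^2) = sqrt(30.49) = 5.5218
z1+z2 = -9.6000 - 2.6000i
|z1+z2| = sqrt(98.92) = 9.9459
|z1|+|z2| = 5.1352 + 5.5218 = 10.6570

|z1+z2| = 9.9459 ≤ |z1|+|z2| = 10.6570 (verified)


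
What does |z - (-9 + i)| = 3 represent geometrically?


|z - z0| = r is a circle with center z0 and radius r.
Center = (-9, 1), radius = 3

Circle with center (-9, 1) and radius 3


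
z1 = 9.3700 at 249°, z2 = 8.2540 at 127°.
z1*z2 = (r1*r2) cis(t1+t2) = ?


r = 9.3700 * 8.2540 = 77.3400
theta = 249° + 127° = 376° = 16° (mod 360)

77.3400 cis(16°)


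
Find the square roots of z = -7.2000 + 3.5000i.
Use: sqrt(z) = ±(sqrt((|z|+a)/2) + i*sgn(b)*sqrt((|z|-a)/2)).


|z| = sqrt(51.84+12.25) = 8.0056
sqrt((|z|+a)/2) = sqrt((8.0056+(-7.2))/2) = sqrt(0.4028) = 0.6347
sqrt((|z|-a)/2) = sqrt((8.0056-(-7.2))/2) = sqrt(7.6028) = 2.7573

±(0.6347 + 2.7573i) i.e. 0.6347 + 2.7573i and -0.6347 - 2.7573i


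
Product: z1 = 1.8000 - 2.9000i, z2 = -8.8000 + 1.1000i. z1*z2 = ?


Real = 1.8*(-8.8) - (-2.9)*1.1 = -15.84 - (-3.19) = -12.65
Imag = 1.8*1.1 - (8.8)*(-2.9) = 1.98 + 25.52 = 27.5

-12.6500 + 27.5000i


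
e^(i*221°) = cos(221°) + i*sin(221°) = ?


cos(221°) = -0.7547
sin(221°) = -0.6561

e^(i*221°) = -0.7547 - 0.6561i


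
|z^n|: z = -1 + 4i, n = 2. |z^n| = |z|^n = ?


|z| = sqrt(1+16) = sqrt(17) = 4.1231
|z^2| = |z|^2 = (sqrt(17))^2 = 17

|z^2| = 17


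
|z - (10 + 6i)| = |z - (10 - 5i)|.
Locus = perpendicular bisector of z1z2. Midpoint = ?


Equal distances means the locus is the perpendicular bisector of z1 and z2.
Midpoint = ((10+10)/2, (6+(-5))/2) = (10.0000, 0.5000)

Perpendicular bisector through (10.0000, 0.5000)


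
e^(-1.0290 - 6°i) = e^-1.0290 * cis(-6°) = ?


e^-1.0290 = 0.3574
cos(-6°) = 0.9945
sin(-6°) = -0.10453
Real = 0.3574*0.9945 = 0.3554
Imag = 0.3574*(-0.10453) = -0.0374

0.3554 - 0.0374i


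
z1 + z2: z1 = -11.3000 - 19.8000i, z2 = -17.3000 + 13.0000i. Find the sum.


Real: -11.3 - 17.3 = -28.6
Imag: -19.8 + 13 = -6.8

-28.6000 - 6.8000i


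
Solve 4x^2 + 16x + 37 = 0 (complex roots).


disc = 16^2 - 4*4*37 = 256 - 592 = -336
sqrt(|disc|) = sqrt(336) = 18.3303
Real part = -16/(2*4) = -2.0000
Imag part = 18.3303/(2*4) = 2.2913

-2.0000 ± 2.2913i


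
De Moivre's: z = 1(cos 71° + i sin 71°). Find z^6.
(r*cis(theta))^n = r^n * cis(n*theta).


r^6 = 1^6 = 1
n*theta = 6*71° = 426° = 66° (mod 360)
a = 1*cos(66°) = 0.4067
b = 1*sin(66°) = 0.9135

1 cis(66°) = 0.4067 + 0.9135i


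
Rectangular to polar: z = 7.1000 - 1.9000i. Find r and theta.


r = sqrt(50.41+3.61) = sqrt(54.02) = 7.3498
theta = atan2(-1.9, 7.1) = -14.9816 degrees

r = 7.3498, theta = -14.9816 degrees


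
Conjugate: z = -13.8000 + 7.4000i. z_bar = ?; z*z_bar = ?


z_bar = -13.8000 - 7.4000i
z*z_bar = (-13.8)^2 + 7.4^2 = 190.44 + 54.76 = 245.2

z_bar = -13.8000 - 7.4000i, z*z_bar = 245.2


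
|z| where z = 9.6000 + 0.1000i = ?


|z| = sqrt(9.6^2 + 0.1^2) = sqrt(92.16 + 0.01) = sqrt(92.17) = 9.6005

|z| = 9.6005


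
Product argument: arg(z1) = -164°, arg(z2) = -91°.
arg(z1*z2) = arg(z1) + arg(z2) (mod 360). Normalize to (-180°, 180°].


arg(z1*z2) = -164° - 91° = -255°
Normalized to (-180°, 180°]: 105°

105°


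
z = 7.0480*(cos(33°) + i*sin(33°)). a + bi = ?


a = 7.0480*cos(33°) = 7.0480*0.838671 = 5.9110
b = 7.0480*sin(33°) = 7.0480*0.54464 = 3.8386

5.9110 + 3.8386i


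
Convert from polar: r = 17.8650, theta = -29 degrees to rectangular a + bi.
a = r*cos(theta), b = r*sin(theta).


a = 17.8650*cos(-29°) = 17.8650*0.87462 = 15.6251
b = 17.8650*sin(-29°) = 17.8650*(-0.48481) = -8.6611

15.6251 - 8.6611i


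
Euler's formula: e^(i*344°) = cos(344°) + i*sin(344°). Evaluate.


cos(344°) = 0.9613
sin(344°) = -0.2756

e^(i*344°) = 0.9613 - 0.2756i


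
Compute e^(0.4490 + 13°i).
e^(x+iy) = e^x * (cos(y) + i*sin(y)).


e^0.4490 = 1.5667
cos(13°) = 0.9744
sin(13°) = 0.22495
Real = 1.5667*0.9744 = 1.5266
Imag = 1.5667*0.22495 = 0.3524

1.5266 + 0.3524i


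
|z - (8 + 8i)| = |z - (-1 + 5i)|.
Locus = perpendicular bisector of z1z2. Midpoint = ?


Equal distances means the locus is the perpendicular bisector of z1 and z2.
Midpoint = ((8+(-1))/2, (8+5)/2) = (3.5000, 6.5000)

Perpendicular bisector through (3.5000, 6.5000)


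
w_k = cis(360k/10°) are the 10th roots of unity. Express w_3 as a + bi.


Angle = 360*3/10 = 108°
a = cos(108°) = -0.3090
b = sin(108°) = 0.9511

-0.3090 + 0.9511i


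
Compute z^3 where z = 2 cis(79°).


r^3 = 2^3 = 8
n*theta = 3*79° = 237° = 237° (mod 360)
a = 8*cos(237°) = -4.3571
b = 8*sin(237°) = -6.7094

8 cis(237°) = -4.3571 - 6.7094i


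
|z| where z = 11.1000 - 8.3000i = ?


|z| = sqrt(11.1^2 + (-8.3)^2) = sqrt(123.21 + 68.89) = sqrt(192.1) = 13.8600

|z| = 13.8600


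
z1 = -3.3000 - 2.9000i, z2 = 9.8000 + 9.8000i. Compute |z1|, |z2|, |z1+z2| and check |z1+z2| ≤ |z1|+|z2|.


|z1| = sqrt((-3.3)^2 + (-2.9)^2) = sqrt(19.3) = 4.3932
|z2| = sqrt(9.8^2 + 9.8^2) = sqrt(192.08) = 13.8593
z1+z2 = 6.5000 + 6.9000i
|z1+z2| = sqrt(89.86) = 9.4795
|z1|+|z2| = 4.3932 + 13.8593 = 18.2525

|z1+z2| = 9.4795 ≤ |z1|+|z2| = 18.2525 (verified)


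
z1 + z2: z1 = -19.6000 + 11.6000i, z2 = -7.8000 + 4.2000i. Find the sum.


Real: -19.6 - 7.8 = -27.4
Imag: 11.6 + 4.2 = 15.8

-27.4000 + 15.8000i


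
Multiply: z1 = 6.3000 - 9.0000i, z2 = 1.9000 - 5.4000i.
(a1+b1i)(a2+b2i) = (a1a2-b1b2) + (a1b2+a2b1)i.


Real = 6.3*1.9 - (-9)*(-5.4) = 11.97 - 48.6 = -36.63
Imag = 6.3*(-5.4) + 1.9*(-9) = -34.02 - (17.1) = -51.12

-36.6300 - 51.1200i


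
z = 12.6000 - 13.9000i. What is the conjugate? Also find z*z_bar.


z_bar = 12.6000 + 13.9000i
z*z_bar = 12.6^2 + (-13.9)^2 = 158.76 + 193.21 = 351.97

z_bar = 12.6000 + 13.9000i, z*z_bar = 351.97


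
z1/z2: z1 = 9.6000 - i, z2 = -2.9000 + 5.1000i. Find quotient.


Conjugate of z2 = -2.9000 - 5.1000i
Numerator: (9.6000 - i)(-2.9000 - 5.1000i) = -32.9400 - 46.0600i
Denominator: (-2.9)^2 + 5.1^2 = 34.42
Result = (-32.9400 - 46.0600i)/34.42

-0.9570 - 1.3382i


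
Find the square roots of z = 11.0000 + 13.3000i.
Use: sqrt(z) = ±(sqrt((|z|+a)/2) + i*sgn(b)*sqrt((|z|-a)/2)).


|z| = sqrt(121+176.89) = 17.2595
sqrt((|z|+a)/2) = sqrt((17.2595+11)/2) = sqrt(14.1297) = 3.7590
sqrt((|z|-a)/2) = sqrt((17.2595-11)/2) = sqrt(3.1297) = 1.7691

±(3.7590 + 1.7691i) i.e. 3.7590 + 1.7691i and -3.7590 - 1.7691i


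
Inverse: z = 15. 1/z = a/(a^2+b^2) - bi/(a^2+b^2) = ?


|z|^2 = 225+0 = 225
1/z = (15 - 0i)/225

1/z = 0.0667 + 0i


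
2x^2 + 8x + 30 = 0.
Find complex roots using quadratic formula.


disc = 8^2 - 4*2*30 = 64 - 240 = -176
sqrt(|disc|) = sqrt(176) = 13.2665
Real part = -8/(2*2) = -2.0000
Imag part = 13.2665/(2*2) = 3.3166

-2.0000 ± 3.3166i


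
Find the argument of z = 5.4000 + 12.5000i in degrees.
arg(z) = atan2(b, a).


Re = 5.4, Im = 12.5
arg = atan2(12.5, 5.4) = 66.6357 degrees

arg(z) = 66.6357 degrees


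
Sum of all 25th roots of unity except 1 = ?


With w = e^(2*pi*i/25), all 25 of the 25th roots of unity w^0 = 1, w, ..., w^(24) sum to 0: 1 + w + ... + w^(24) = (1 - w^25)/(1 - w) = 0 since w^25 = 1, w ≠ 1.
Removing the root 1: w + w^2 + ... + w^(24) = 0 - 1 = -1

Sum = -1


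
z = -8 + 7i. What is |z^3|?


|z| = sqrt(64+49) = sqrt(113) = 10.6301
|z^3| = |z|^3 = (sqrt(113))^3 = 113*sqrt(113)

|z^3| = 113*sqrt(113) ≈ 1201.2065


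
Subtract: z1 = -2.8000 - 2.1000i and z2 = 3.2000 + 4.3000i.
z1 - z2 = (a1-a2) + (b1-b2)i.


Real: -2.8 - 3.2 = -6
Imag: -2.1 - 4.3 = -6.4

-6.0000 - 6.4000i


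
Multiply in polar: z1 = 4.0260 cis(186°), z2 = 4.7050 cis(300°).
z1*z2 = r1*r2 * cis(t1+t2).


r = 4.0260 * 4.7050 = 18.9423
theta = 186° + 300° = 486° = 126° (mod 360)

18.9423 cis(126°)


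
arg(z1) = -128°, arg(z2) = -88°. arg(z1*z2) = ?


arg(z1*z2) = -128° - 88° = -216°
Normalized to (-180°, 180°]: 144°

144°


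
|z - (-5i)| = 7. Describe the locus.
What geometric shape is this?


|z - z0| = r is a circle with center z0 and radius r.
Center = (0, -5), radius = 7

Circle with center (0, -5) and radius 7


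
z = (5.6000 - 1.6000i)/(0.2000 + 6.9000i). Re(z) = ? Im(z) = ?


Multiply by conjugate: (5.6000 - 1.6000i)(0.2000 - 6.9000i) / (0.2^2 + 6.9^2)
Numerator real = 5.6*0.2 - (1.6)*6.9 = -9.92
Numerator imag = -1.6*0.2 - 5.6*6.9 = -38.96
Denominator = 47.65
Re(z) = -9.92/47.65 = -0.2082
Im(z) = -38.96/47.65 = -0.8176

Re(z) = -0.2082, Im(z) = -0.8176


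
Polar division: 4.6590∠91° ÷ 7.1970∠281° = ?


r = 4.6590 / 7.1970 = 0.6474
theta = 91° - 281° = -190° = 170° (mod 360)

0.6474 cis(170°)


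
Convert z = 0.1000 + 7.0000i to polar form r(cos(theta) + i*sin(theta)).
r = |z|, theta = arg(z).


r = sqrt(0.01+49) = sqrt(49.01) = 7.0007
theta = atan2(7, 0.1) = 89.1815 degrees

r = 7.0007, theta = 89.1815 degrees


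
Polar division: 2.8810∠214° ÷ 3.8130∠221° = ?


r = 2.8810 / 3.8130 = 0.7556
theta = 214° - 221° = -7° = 353° (mod 360)

0.7556 cis(353°)


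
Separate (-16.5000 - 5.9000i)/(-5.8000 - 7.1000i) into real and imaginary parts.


Multiply by conjugate: (-16.5000 - 5.9000i)(-5.8000 + 7.1000i) / ((-5.8)^2 + (-7.1)^2)
Numerator real = -16.5*(-5.8) - (5.9)*(-7.1) = 137.59
Numerator imag = -5.9*(-5.8) - (-16.5)*(-7.1) = -82.93
Denominator = 84.05
Re(z) = 137.59/84.05 = 1.6370
Im(z) = -82.93/84.05 = -0.9867

Re(z) = 1.6370, Im(z) = -0.9867


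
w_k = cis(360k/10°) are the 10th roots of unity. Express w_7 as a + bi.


Angle = 360*7/10 = 252°
a = cos(252°) = -0.3090
b = sin(252°) = -0.9511

-0.3090 - 0.9511i


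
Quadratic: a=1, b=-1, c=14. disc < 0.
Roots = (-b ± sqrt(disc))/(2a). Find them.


disc = (-1)^2 - 4*1*14 = 1 - 56 = -55
sqrt(|disc|) = sqrt(55) = 7.4162
Real part = 1/(2*1) = 0.5000
Imag part = 7.4162/(2*1) = 3.7081

0.5000 ± 3.7081i


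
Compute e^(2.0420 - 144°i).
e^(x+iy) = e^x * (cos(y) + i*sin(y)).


e^2.0420 = 7.7060
cos(-144°) = -0.80902
sin(-144°) = -0.58779
Real = 7.7060*(-0.80902) = -6.2343
Imag = 7.7060*(-0.58779) = -4.5295

-6.2343 - 4.5295i


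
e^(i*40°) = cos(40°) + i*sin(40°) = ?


cos(40°) = 0.7660
sin(40°) = 0.6428

e^(i*40°) = 0.7660 + 0.6428i


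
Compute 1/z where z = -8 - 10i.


|z|^2 = 64+100 = 164
1/z = (-8 + 10i)/164

1/z = -0.0488 + 0.0610i


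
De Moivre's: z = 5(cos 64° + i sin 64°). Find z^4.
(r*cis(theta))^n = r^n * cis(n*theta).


r^4 = 5^4 = 625
n*theta = 4*64° = 256° = 256° (mod 360)
a = 625*cos(256°) = -151.2012
b = 625*sin(256°) = -606.4348

625 cis(256°) = -151.2012 - 606.4348i


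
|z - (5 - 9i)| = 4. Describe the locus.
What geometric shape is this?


|z - z0| = r is a circle with center z0 and radius r.
Center = (5, -9), radius = 4

Circle with center (5, -9) and radius 4


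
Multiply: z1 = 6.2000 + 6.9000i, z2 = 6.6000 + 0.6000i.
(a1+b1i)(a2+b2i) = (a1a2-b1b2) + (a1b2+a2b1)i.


Real = 6.2*6.6 - 6.9*0.6 = 40.92 - 4.14 = 36.78
Imag = 6.2*0.6 + 6.6*6.9 = 3.72 + 45.54 = 49.26

36.7800 + 49.2600i


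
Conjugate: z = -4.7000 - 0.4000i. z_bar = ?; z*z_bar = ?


z_bar = -4.7000 + 0.4000i
z*z_bar = (-4.7)^2 + (-0.4)^2 = 22.09 + 0.16 = 22.25

z_bar = -4.7000 + 0.4000i, z*z_bar = 22.25


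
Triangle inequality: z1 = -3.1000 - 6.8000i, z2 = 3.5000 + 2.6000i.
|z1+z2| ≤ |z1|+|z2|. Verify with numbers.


|z1| = sqrt((-3.1)^2 + (-6.8)^2) = sqrt(55.85) = 7.4733
|z2| = sqrt(3.5^2 + 2.6^2) = sqrt(19.01) = 4.3600
z1+z2 = 0.4000 - 4.2000i
|z1+z2| = sqrt(17.8) = 4.2190
|z1|+|z2| = 7.4733 + 4.3600 = 11.8333

|z1+z2| = 4.2190 ≤ |z1|+|z2| = 11.8333 (verified)


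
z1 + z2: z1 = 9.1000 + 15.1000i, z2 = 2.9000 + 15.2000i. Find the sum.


Real: 9.1 + 2.9 = 12
Imag: 15.1 + 15.2 = 30.3

12.0000 + 30.3000i


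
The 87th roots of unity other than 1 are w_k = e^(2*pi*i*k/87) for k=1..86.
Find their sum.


With w = e^(2*pi*i/87), all 87 of the 87th roots of unity w^0 = 1, w, ..., w^(86) sum to 0: 1 + w + ... + w^(86) = (1 - w^87)/(1 - w) = 0 since w^87 = 1, w ≠ 1.
Removing the root 1: w + w^2 + ... + w^(86) = 0 - 1 = -1

Sum = -1


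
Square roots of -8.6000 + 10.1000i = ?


|z| = sqrt(73.96+102.01) = 13.2654
sqrt((|z|+a)/2) = sqrt((13.2654+(-8.6))/2) = sqrt(2.3327) = 1.5273
sqrt((|z|-a)/2) = sqrt((13.2654-(-8.6))/2) = sqrt(10.9327) = 3.3065

±(1.5273 + 3.3065i) i.e. 1.5273 + 3.3065i and -1.5273 - 3.3065i


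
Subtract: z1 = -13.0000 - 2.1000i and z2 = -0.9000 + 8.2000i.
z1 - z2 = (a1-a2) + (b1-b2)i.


Real: -13 + 0.9 = -12.1
Imag: -2.1 - 8.2 = -10.3

-12.1000 - 10.3000i


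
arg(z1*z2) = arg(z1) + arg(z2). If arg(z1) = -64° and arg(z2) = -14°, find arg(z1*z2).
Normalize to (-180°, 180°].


arg(z1*z2) = -64° - 14° = -78°
Normalized to (-180°, 180°]: -78°

-78°


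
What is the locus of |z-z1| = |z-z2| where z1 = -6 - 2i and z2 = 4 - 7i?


Equal distances means the locus is the perpendicular bisector of z1 and z2.
Midpoint = ((-6+4)/2, (-2+(-7))/2) = (-1.0000, -4.5000)

Perpendicular bisector through (-1.0000, -4.5000)


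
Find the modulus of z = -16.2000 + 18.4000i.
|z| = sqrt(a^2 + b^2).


|z| = sqrt((-16.2)^2 + 18.4^2) = sqrt(262.44 + 338.56) = sqrt(601) = 24.5153

|z| = 24.5153


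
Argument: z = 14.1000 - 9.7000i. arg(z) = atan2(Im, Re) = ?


Re = 14.1, Im = -9.7
arg = atan2(-9.7, 14.1) = -34.5258 degrees

arg(z) = -34.5258 degrees


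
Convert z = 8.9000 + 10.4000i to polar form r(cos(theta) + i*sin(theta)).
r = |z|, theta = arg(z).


r = sqrt(79.21+108.16) = sqrt(187.37) = 13.6883
theta = atan2(10.4, 8.9) = 49.4441 degrees

r = 13.6883, theta = 49.4441 degrees


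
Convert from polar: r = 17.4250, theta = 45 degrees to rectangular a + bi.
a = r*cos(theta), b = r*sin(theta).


a = 17.4250*cos(45°) = 17.4250*0.707107 = 12.3213
b = 17.4250*sin(45°) = 17.4250*0.707107 = 12.3213

12.3213 + 12.3213i


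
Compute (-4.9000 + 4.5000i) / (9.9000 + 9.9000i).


Conjugate of z2 = 9.9000 - 9.9000i
Numerator: (-4.9000 + 4.5000i)(9.9000 - 9.9000i) = -3.9600 + 93.0600i
Denominator: 9.9^2 + 9.9^2 = 196.02
Result = (-3.9600 + 93.0600i)/196.02

-0.0202 + 0.4747i


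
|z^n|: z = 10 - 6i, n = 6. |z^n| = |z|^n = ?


|z| = sqrt(100+36) = sqrt(136) = 11.6619
|z^6| = |z|^6 = (sqrt(136))^6 = 136^3 = 2515456

|z^6| = 2515456


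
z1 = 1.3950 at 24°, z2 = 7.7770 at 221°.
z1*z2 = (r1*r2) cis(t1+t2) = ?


r = 1.3950 * 7.7770 = 10.8489
theta = 24° + 221° = 245° = 245° (mod 360)

10.8489 cis(245°)


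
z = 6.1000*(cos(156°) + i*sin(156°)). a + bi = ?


a = 6.1000*cos(156°) = 6.1000*(-0.913545) = -5.5726
b = 6.1000*sin(156°) = 6.1000*0.40674 = 2.4811

-5.5726 + 2.4811i


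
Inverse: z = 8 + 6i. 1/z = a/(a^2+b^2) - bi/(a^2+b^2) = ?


|z|^2 = 64+36 = 100
1/z = (8 - 6i)/100

1/z = 0.0800 - 0.0600i


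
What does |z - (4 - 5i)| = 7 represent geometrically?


|z - z0| = r is a circle with center z0 and radius r.
Center = (4, -5), radius = 7

Circle with center (4, -5) and radius 7


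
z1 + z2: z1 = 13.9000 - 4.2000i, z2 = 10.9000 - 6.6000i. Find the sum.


Real: 13.9 + 10.9 = 24.8
Imag: -4.2 - 6.6 = -10.8

24.8000 - 10.8000i


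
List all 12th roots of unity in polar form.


The 12th roots of unity are cis(360k/12°) for k=0..11
Angle step = 360/12 = 30°
Primitive root: cis(30°)
Primitive root = 0.8660 + 0.5000i

12 roots at angles: 0°, 30°, 60°, 90°, 120°, 150°, 180°, 210°, 240°, 270°, 300°, 330°


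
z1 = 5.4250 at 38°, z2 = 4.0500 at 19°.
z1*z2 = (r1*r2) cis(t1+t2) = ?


r = 5.4250 * 4.0500 = 21.9712
theta = 38° + 19° = 57° = 57° (mod 360)

21.9712 cis(57°)


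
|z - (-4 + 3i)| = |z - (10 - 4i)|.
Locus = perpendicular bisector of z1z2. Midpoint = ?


Equal distances means the locus is the perpendicular bisector of z1 and z2.
Midpoint = ((-4+10)/2, (3+(-4))/2) = (3.0000, -0.5000)

Perpendicular bisector through (3.0000, -0.5000)


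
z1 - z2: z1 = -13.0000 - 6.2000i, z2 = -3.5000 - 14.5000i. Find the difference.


Real: -13 + 3.5 = -9.5
Imag: -6.2 + 14.5 = 8.3

-9.5000 + 8.3000i


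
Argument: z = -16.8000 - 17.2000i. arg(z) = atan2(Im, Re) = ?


Re = -16.8, Im = -17.2
arg = atan2(-17.2, -16.8) = -134.3260 degrees

arg(z) = -134.3260 degrees


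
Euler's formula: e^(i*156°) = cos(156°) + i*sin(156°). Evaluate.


cos(156°) = -0.9135
sin(156°) = 0.4067

e^(i*156°) = -0.9135 + 0.4067i


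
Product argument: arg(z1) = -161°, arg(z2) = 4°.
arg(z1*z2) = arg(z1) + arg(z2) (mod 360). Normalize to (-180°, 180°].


arg(z1*z2) = -161° + 4° = -157°
Normalized to (-180°, 180°]: -157°

-157°


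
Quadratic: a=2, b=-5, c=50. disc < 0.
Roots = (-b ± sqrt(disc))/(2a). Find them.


disc = (-5)^2 - 4*2*50 = 25 - 400 = -375
sqrt(|disc|) = sqrt(375) = 19.3649
Real part = 5/(2*2) = 1.2500
Imag part = 19.3649/(2*2) = 4.8412

1.2500 ± 4.8412i


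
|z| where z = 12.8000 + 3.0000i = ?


|z| = sqrt(12.8^2 + 3^2) = sqrt(163.84 + 9) = sqrt(172.84) = 13.1469

|z| = 13.1469


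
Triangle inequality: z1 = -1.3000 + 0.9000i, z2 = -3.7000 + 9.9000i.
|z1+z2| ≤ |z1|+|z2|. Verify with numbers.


|z1| = sqrt((-1.3)^2 + 0.9^2) = sqrt(2.5) = 1.5811
|z2| = sqrt((-3.7)^2 + 9.9^2) = sqrt(111.7) = 10.5688
z1+z2 = -5.0000 + 10.8000i
|z1+z2| = sqrt(141.64) = 11.9013
|z1|+|z2| = 1.5811 + 10.5688 = 12.1499

|z1+z2| = 11.9013 ≤ |z1|+|z2| = 12.1499 (verified)


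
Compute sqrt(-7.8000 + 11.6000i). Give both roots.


|z| = sqrt(60.84+134.56) = 13.9786
sqrt((|z|+a)/2) = sqrt((13.9786+(-7.8))/2) = sqrt(3.0893) = 1.7576
sqrt((|z|-a)/2) = sqrt((13.9786-(-7.8))/2) = sqrt(10.8893) = 3.2999

±(1.7576 + 3.2999i) i.e. 1.7576 + 3.2999i and -1.7576 - 3.2999i


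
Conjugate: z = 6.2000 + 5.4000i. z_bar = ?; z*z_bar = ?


z_bar = 6.2000 - 5.4000i
z*z_bar = 6.2^2 + 5.4^2 = 38.44 + 29.16 = 67.6

z_bar = 6.2000 - 5.4000i, z*z_bar = 67.6


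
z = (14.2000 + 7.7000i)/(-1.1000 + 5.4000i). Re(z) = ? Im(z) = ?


Multiply by conjugate: (14.2000 + 7.7000i)(-1.1000 - 5.4000i) / ((-1.1)^2 + 5.4^2)
Numerator real = 14.2*(-1.1) + 7.7*5.4 = 25.96
Numerator imag = 7.7*(-1.1) - 14.2*5.4 = -85.15
Denominator = 30.37
Re(z) = 25.96/30.37 = 0.8548
Im(z) = -85.15/30.37 = -2.8038

Re(z) = 0.8548, Im(z) = -2.8038


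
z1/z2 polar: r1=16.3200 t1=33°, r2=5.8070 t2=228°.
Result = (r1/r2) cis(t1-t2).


r = 16.3200 / 5.8070 = 2.8104
theta = 33° - 228° = -195° = 165° (mod 360)

2.8104 cis(165°)


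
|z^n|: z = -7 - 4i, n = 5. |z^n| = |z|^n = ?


|z| = sqrt(49+16) = sqrt(65) = 8.0623
|z^5| = |z|^5 = (sqrt(65))^5 = 65^2 * sqrt(65) = 4225*sqrt(65)

|z^5| = 4225*sqrt(65) ≈ 34063.0390


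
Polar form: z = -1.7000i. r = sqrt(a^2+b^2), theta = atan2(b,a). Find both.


r = sqrt(0+2.89) = sqrt(2.89) = 1.7000
theta = atan2(-1.7, 0) = -90.0000 degrees

r = 1.7000, theta = -90.0000 degrees


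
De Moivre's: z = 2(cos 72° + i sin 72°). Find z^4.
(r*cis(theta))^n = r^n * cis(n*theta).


r^4 = 2^4 = 16
n*theta = 4*72° = 288° = 288° (mod 360)
a = 16*cos(288°) = 4.9443
b = 16*sin(288°) = -15.2169

16 cis(288°) = 4.9443 - 15.2169i


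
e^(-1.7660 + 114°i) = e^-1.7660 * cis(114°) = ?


e^-1.7660 = 0.1710
cos(114°) = -0.40674
sin(114°) = 0.9135
Real = 0.1710*(-0.40674) = -0.0696
Imag = 0.1710*0.9135 = 0.1562

-0.0696 + 0.1562i


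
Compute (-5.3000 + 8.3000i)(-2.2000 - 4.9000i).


Real = -5.3*(-2.2) - 8.3*(-4.9) = 11.66 - (-40.67) = 52.33
Imag = -5.3*(-4.9) - (2.2)*8.3 = 25.97 - (18.26) = 7.71

52.3300 + 7.7100i


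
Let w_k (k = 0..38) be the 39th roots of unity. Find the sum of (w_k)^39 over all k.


The roots are w_k = w^k with w = e^(2*pi*i/39), and (w^k)^39 = (w^39)^k.
So S = 1 + u + u^2 + ... + u^(38) with u = w^39.
39 = 1*39 + 0, so 39 is a multiple of 39 and u = (w^39)^1 = 1.
Every one of the 39 terms equals 1: S = 39

S = 39


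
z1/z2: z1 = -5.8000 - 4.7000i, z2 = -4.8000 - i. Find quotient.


Conjugate of z2 = -4.8000 + i
Numerator: (-5.8000 - 4.7000i)(-4.8000 + i) = 32.5400 + 16.7600i
Denominator: (-4.8)^2 + (-1)^2 = 24.04
Result = (32.5400 + 16.7600i)/24.04

1.3536 + 0.6972i


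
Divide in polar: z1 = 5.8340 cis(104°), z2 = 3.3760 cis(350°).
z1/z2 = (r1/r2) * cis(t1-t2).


r = 5.8340 / 3.3760 = 1.7281
theta = 104° - 350° = -246° = 114° (mod 360)

1.7281 cis(114°)


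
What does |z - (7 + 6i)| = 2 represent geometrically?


|z - z0| = r is a circle with center z0 and radius r.
Center = (7, 6), radius = 2

Circle with center (7, 6) and radius 2


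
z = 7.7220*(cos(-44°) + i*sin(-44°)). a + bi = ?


a = 7.7220*cos(-44°) = 7.7220*0.71934 = 5.5547
b = 7.7220*sin(-44°) = 7.7220*(-0.69466) = -5.3642

5.5547 - 5.3642i


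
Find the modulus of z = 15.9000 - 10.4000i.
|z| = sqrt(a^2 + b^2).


|z| = sqrt(15.9^2 + (-10.4)^2) = sqrt(252.81 + 108.16) = sqrt(360.97) = 18.9992

|z| = 18.9992


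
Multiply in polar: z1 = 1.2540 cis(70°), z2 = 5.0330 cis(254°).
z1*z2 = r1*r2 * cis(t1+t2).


r = 1.2540 * 5.0330 = 6.3114
theta = 70° + 254° = 324° = 324° (mod 360)

6.3114 cis(324°)


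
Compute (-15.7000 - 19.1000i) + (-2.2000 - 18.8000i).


Real: -15.7 - 2.2 = -17.9
Imag: -19.1 - 18.8 = -37.9

-17.9000 - 37.9000i


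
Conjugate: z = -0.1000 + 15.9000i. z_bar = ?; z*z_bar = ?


z_bar = -0.1000 - 15.9000i
z*z_bar = (-0.1)^2 + 15.9^2 = 0.01 + 252.81 = 252.82

z_bar = -0.1000 - 15.9000i, z*z_bar = 252.82


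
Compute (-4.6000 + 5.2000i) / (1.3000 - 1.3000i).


Conjugate of z2 = 1.3000 + 1.3000i
Numerator: (-4.6000 + 5.2000i)(1.3000 + 1.3000i) = -12.7400 + 0.7800i
Denominator: 1.3^2 + (-1.3)^2 = 3.38
Result = (-12.7400 + 0.7800i)/3.38

-3.7692 + 0.2308i


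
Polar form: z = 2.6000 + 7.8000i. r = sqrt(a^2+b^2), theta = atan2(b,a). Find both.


r = sqrt(6.76+60.84) = sqrt(67.6) = 8.2219
theta = atan2(7.8, 2.6) = 71.5651 degrees

r = 8.2219, theta = 71.5651 degrees


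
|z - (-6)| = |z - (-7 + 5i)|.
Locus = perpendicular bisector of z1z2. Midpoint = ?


Equal distances means the locus is the perpendicular bisector of z1 and z2.
Midpoint = ((-6+(-7))/2, (0+5)/2) = (-6.5000, 2.5000)

Perpendicular bisector through (-6.5000, 2.5000)


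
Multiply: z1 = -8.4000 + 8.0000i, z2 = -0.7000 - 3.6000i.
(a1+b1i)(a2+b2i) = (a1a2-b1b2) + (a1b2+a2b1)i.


Real = -8.4*(-0.7) - 8*(-3.6) = 5.88 - (-28.8) = 34.68
Imag = -8.4*(-3.6) - (0.7)*8 = 30.24 - (5.6) = 24.64

34.6800 + 24.6400i


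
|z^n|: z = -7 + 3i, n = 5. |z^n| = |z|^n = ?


|z| = sqrt(49+9) = sqrt(58) = 7.6158
|z^5| = |z|^5 = (sqrt(58))^5 = 58^2 * sqrt(58) = 3364*sqrt(58)

|z^5| = 3364*sqrt(58) ≈ 25619.4607


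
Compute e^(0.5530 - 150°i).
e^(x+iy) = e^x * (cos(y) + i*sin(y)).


e^0.5530 = 1.73846
cos(-150°) = -0.86603
sin(-150°) = -0.5
Real = 1.73846*(-0.86603) = -1.5056
Imag = 1.73846*(-0.5) = -0.8692

-1.5056 - 0.8692i


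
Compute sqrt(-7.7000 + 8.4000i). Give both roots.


|z| = sqrt(59.29+70.56) = 11.3952
sqrt((|z|+a)/2) = sqrt((11.3952+(-7.7))/2) = sqrt(1.8476) = 1.3593
sqrt((|z|-a)/2) = sqrt((11.3952-(-7.7))/2) = sqrt(9.5476) = 3.0899

±(1.3593 + 3.0899i) i.e. 1.3593 + 3.0899i and -1.3593 - 3.0899i


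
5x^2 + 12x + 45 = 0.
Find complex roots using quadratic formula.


disc = 12^2 - 4*5*45 = 144 - 900 = -756
sqrt(|disc|) = sqrt(756) = 27.4955
Real part = -12/(2*5) = -1.2000
Imag part = 27.4955/(2*5) = 2.7495

-1.2000 ± 2.7495i


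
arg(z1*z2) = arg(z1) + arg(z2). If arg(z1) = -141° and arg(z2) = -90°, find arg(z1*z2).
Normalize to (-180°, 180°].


arg(z1*z2) = -141° - 90° = -231°
Normalized to (-180°, 180°]: 129°

129°


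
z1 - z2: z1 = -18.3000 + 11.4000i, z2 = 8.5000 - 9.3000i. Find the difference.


Real: -18.3 - 8.5 = -26.8
Imag: 11.4 + 9.3 = 20.7

-26.8000 + 20.7000i


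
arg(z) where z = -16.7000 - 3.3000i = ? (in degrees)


Re = -16.7, Im = -3.3
arg = atan2(-3.3, -16.7) = -168.8221 degrees

arg(z) = -168.8221 degrees


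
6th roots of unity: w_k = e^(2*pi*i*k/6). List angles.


The 6th roots of unity are cis(360k/6°) for k=0..5
Angle step = 360/6 = 60°
Primitive root: cis(60°)
Primitive root = 0.5000 + 0.8660i

6 roots at angles: 0°, 60°, 120°, 180°, 240°, 300°


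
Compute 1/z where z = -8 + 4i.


|z|^2 = 64+16 = 80
1/z = (-8 - 4i)/80

1/z = -0.1000 - 0.0500i


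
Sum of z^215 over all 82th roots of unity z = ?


The roots are w_k = w^k with w = e^(2*pi*i/82), and (w^k)^215 = (w^215)^k.
So S = 1 + u + u^2 + ... + u^(81) with u = w^215.
215 = 2*82 + 51, so 215 is not a multiple of 82: u = (w^82)^2 * w^51 = w^51 ≠ 1 (w is a primitive 82th root), while u^82 = (w^82)^215 = 1.
Geometric series: S = (1 - u^82)/(1 - u) = (1 - 1)/(1 - u) = 0

S = 0


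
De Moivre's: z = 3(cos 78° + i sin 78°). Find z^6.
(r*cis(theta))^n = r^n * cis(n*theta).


r^6 = 3^6 = 729
n*theta = 6*78° = 468° = 108° (mod 360)
a = 729*cos(108°) = -225.2734
b = 729*sin(108°) = 693.3202

729 cis(108°) = -225.2734 + 693.3202i


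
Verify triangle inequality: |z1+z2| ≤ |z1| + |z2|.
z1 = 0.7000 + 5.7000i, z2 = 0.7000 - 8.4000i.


|z1| = sqrt(0.7^2 + 5.7^2) = sqrt(32.98) = 5.7428
|z2| = sqrt(0.7^2 + (-8.4)^2) = sqrt(71.05) = 8.4291
z1+z2 = 1.4000 - 2.7000i
|z1+z2| = sqrt(9.25) = 3.0414
|z1|+|z2| = 5.7428 + 8.4291 = 14.1719

|z1+z2| = 3.0414 ≤ |z1|+|z2| = 14.1719 (verified)


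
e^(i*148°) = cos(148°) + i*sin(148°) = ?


cos(148°) = -0.8480
sin(148°) = 0.5299

e^(i*148°) = -0.8480 + 0.5299i


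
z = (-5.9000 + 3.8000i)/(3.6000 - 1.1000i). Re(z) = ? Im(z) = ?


Multiply by conjugate: (-5.9000 + 3.8000i)(3.6000 + 1.1000i) / (3.6^2 + (-1.1)^2)
Numerator real = -5.9*3.6 + 3.8*(-1.1) = -25.42
Numerator imag = 3.8*3.6 - (-5.9)*(-1.1) = 7.19
Denominator = 14.17
Re(z) = -25.42/14.17 = -1.7939
Im(z) = 7.19/14.17 = 0.5074

Re(z) = -1.7939, Im(z) = 0.5074


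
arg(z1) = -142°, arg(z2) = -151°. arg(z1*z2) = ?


arg(z1*z2) = -142° - 151° = -293°
Normalized to (-180°, 180°]: 67°

67°


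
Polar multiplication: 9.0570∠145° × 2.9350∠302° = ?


r = 9.0570 * 2.9350 = 26.5823
theta = 145° + 302° = 447° = 87° (mod 360)

26.5823 cis(87°)


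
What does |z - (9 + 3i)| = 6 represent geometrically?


|z - z0| = r is a circle with center z0 and radius r.
Center = (9, 3), radius = 6

Circle with center (9, 3) and radius 6


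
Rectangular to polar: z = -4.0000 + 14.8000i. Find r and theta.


r = sqrt(16+219.04) = sqrt(235.04) = 15.3310
theta = atan2(14.8, -4) = 105.1240 degrees

r = 15.3310, theta = 105.1240 degrees


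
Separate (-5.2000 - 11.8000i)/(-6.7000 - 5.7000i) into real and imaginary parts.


Multiply by conjugate: (-5.2000 - 11.8000i)(-6.7000 + 5.7000i) / ((-6.7)^2 + (-5.7)^2)
Numerator real = -5.2*(-6.7) - (11.8)*(-5.7) = 102.1
Numerator imag = -11.8*(-6.7) - (-5.2)*(-5.7) = 49.42
Denominator = 77.38
Re(z) = 102.1/77.38 = 1.3195
Im(z) = 49.42/77.38 = 0.6387

Re(z) = 1.3195, Im(z) = 0.6387


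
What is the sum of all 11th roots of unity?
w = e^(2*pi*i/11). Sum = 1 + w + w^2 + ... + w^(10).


The sum of all 11th roots of unity is 0.
Geometric series: (1 - w^11)/(1 - w) = (1-1)/(1-w) = 0 since w^11 = 1, w ≠ 1.
Alternatively: coefficient of z^10 in z^11 - 1 is 0.

0


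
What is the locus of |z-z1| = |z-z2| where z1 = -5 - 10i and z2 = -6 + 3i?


Equal distances means the locus is the perpendicular bisector of z1 and z2.
Midpoint = ((-5+(-6))/2, (-10+3)/2) = (-5.5000, -3.5000)

Perpendicular bisector through (-5.5000, -3.5000)


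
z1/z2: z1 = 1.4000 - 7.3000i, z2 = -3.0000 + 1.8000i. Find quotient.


Conjugate of z2 = -3.0000 - 1.8000i
Numerator: (1.4000 - 7.3000i)(-3.0000 - 1.8000i) = -17.3400 + 19.3800i
Denominator: (-3)^2 + 1.8^2 = 12.24
Result = (-17.3400 + 19.3800i)/12.24

-1.4167 + 1.5833i


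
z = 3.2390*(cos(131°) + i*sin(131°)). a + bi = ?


a = 3.2390*cos(131°) = 3.2390*(-0.65606) = -2.1250
b = 3.2390*sin(131°) = 3.2390*0.7547 = 2.4445

-2.1250 + 2.4445i


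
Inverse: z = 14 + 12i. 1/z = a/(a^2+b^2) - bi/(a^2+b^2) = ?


|z|^2 = 196+144 = 340
1/z = (14 - 12i)/340

1/z = 0.0412 - 0.0353i


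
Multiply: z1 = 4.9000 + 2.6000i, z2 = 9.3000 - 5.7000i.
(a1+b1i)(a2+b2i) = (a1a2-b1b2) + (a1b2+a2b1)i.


Real = 4.9*9.3 - 2.6*(-5.7) = 45.57 - (-14.82) = 60.39
Imag = 4.9*(-5.7) + 9.3*2.6 = -27.93 + 24.18 = -3.75

60.3900 - 3.7500i


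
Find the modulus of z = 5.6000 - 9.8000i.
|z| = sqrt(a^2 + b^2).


|z| = sqrt(5.6^2 + (-9.8)^2) = sqrt(31.36 + 96.04) = sqrt(127.4) = 11.2872

|z| = 11.2872


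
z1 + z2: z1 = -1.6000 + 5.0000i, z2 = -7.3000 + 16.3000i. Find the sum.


Real: -1.6 - 7.3 = -8.9
Imag: 5 + 16.3 = 21.3

-8.9000 + 21.3000i


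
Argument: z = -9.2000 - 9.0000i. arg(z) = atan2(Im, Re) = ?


Re = -9.2, Im = -9
arg = atan2(-9, -9.2) = -135.6296 degrees

arg(z) = -135.6296 degrees


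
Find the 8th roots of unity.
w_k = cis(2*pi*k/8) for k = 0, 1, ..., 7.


The 8th roots of unity are cis(360k/8°) for k=0..7
Angle step = 360/8 = 45°
Primitive root: cis(45°)
Primitive root = 0.7071 + 0.7071i

8 roots at angles: 0°, 45°, 90°, 135°, 180°, 225°, 270°, 315°


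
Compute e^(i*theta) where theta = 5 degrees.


cos(5°) = 0.9962
sin(5°) = 0.0872

e^(i*5°) = 0.9962 + 0.0872i


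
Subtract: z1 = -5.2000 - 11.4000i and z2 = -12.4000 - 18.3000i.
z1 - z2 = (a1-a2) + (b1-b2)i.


Real: -5.2 + 12.4 = 7.2
Imag: -11.4 + 18.3 = 6.9

7.2000 + 6.9000i


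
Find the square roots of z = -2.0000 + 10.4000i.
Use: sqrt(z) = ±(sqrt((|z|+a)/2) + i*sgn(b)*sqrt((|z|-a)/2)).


|z| = sqrt(4+108.16) = 10.5906
sqrt((|z|+a)/2) = sqrt((10.5906+(-2))/2) = sqrt(4.2953) = 2.0725
sqrt((|z|-a)/2) = sqrt((10.5906-(-2))/2) = sqrt(6.2953) = 2.5090

±(2.0725 + 2.5090i) i.e. 2.0725 + 2.5090i and -2.0725 - 2.5090i


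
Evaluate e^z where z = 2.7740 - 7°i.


e^2.7740 = 16.0226
cos(-7°) = 0.99255
sin(-7°) = -0.12187
Real = 16.0226*0.99255 = 15.9032
Imag = 16.0226*(-0.12187) = -1.9527

15.9032 - 1.9527i


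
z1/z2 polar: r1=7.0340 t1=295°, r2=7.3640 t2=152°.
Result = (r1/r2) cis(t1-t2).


r = 7.0340 / 7.3640 = 0.9552
theta = 295° - 152° = 143° = 143° (mod 360)

0.9552 cis(143°)


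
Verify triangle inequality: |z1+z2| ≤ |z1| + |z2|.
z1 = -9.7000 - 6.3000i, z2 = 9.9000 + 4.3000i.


|z1| = sqrt((-9.7)^2 + (-6.3)^2) = sqrt(133.78) = 11.5663
|z2| = sqrt(9.9^2 + 4.3^2) = sqrt(116.5) = 10.7935
z1+z2 = 0.2000 - 2.0000i
|z1+z2| = sqrt(4.04) = 2.0100
|z1|+|z2| = 11.5663 + 10.7935 = 22.3598

|z1+z2| = 2.0100 ≤ |z1|+|z2| = 22.3598 (verified)


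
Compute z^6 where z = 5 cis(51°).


r^6 = 5^6 = 15625
n*theta = 6*51° = 306° = 306° (mod 360)
a = 15625*cos(306°) = 9184.1446
b = 15625*sin(306°) = -12640.8905

15625 cis(306°) = 9184.1446 - 12640.8905i


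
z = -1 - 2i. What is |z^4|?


|z| = sqrt(1+4) = sqrt(5) = 2.2361
|z^4| = |z|^4 = (sqrt(5))^4 = 5^2 = 25

|z^4| = 25


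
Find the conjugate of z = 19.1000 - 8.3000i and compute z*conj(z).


z_bar = 19.1000 + 8.3000i
z*z_bar = 19.1^2 + (-8.3)^2 = 364.81 + 68.89 = 433.7

z_bar = 19.1000 + 8.3000i, z*z_bar = 433.7


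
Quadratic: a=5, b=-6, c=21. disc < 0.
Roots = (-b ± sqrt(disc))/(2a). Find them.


disc = (-6)^2 - 4*5*21 = 36 - 420 = -384
sqrt(|disc|) = sqrt(384) = 19.5959
Real part = 6/(2*5) = 0.6000
Imag part = 19.5959/(2*5) = 1.9596

0.6000 ± 1.9596i


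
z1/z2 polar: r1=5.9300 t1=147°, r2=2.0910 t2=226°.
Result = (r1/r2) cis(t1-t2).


r = 5.9300 / 2.0910 = 2.8360
theta = 147° - 226° = -79° = 281° (mod 360)

2.8360 cis(281°)


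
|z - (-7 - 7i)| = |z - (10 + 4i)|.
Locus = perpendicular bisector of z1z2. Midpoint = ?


Equal distances means the locus is the perpendicular bisector of z1 and z2.
Midpoint = ((-7+10)/2, (-7+4)/2) = (1.5000, -1.5000)

Perpendicular bisector through (1.5000, -1.5000)
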